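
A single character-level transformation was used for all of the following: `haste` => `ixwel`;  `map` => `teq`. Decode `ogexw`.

The output letters match the input read backwards, each shifted +4: haste reversed is etsah. Read the word backwards and shift each letter +4.
Reversing it on ogexw: shift back: o−4=k, g−4=c, e−4=a, x−4=t, w−4=s → kcats; then reverse → stack.

stack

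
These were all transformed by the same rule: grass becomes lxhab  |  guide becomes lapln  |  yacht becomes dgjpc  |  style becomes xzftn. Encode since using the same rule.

In grass: g→l is +5, r→x is +6, a→h is +7, s→a is +8 — the shift increases by 1 each position. Letter i (0-indexed) is shifted by i+5, so successive shifts are 5, 6, 7, ….
On since: s+5=x, i+6=o, n+7=u, c+8=k, e+9=n.

xoukn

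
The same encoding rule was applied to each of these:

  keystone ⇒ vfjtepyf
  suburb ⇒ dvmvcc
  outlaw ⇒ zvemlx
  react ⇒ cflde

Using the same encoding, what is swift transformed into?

Shifts by position in keystone: pos 0: k→v (+11), pos 1: e→f (+1), pos 2: y→j (+11), pos 3: s→t (+1) — repeating every 2. The shifts repeat in a cycle of length 2: positions 0,1,… shift by +11, +1, then the pattern repeats.
Applying it to swift: s+11=d, w+1=x, i+11=t, f+1=g, t+11=e.

dxtge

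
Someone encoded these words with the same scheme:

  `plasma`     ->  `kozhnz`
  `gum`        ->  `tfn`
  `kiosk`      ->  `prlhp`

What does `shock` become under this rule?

hslxp

Each pair mirrors across the alphabet (p↔k, l↔o, a↔z): positions sum to 25. Letters are reflected about the middle of the alphabet (position → 25−position): Atbash.
On shock: s↔h, h↔s, o↔l, c↔x, k↔p.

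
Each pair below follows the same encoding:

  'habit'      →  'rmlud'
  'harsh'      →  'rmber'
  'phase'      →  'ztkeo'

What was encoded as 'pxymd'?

float

Shifts by position in habit: pos 0: h→r (+10), pos 1: a→m (+12), pos 2: b→l (+10), pos 3: i→u (+12) — repeating every 2. A repeating key of period 2 is used — shifts +10, +12 over and over.
Decoding pxymd: p−10=f, x−12=l, y−10=o, m−12=a, d−10=t.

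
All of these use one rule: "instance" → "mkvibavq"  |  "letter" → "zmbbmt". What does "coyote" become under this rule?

mbwgwk

The output letters match the input read backwards, each shifted +8: instance reversed is ecnatsni. Two steps: reverse the string, then apply a Caesar shift of +8.
On coyote: reverse → etoyoc; then shift: e+8=m, t+8=b, o+8=w, y+8=g, o+8=w, c+8=k.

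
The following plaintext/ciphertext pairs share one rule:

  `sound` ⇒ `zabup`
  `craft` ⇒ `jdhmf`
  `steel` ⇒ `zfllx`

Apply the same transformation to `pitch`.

Shifts by position in sound: pos 0: s→z (+7), pos 1: o→a (+12), pos 2: u→b (+7), pos 3: n→u (+7), pos 4: d→p (+12) — repeating every 3. The shifts repeat in a cycle of length 3: positions 0,1,… shift by +7, +12, +7, then the pattern repeats.
Applying it to pitch: p+7=w, i+12=u, t+7=a, c+7=j, h+12=t.

wuajt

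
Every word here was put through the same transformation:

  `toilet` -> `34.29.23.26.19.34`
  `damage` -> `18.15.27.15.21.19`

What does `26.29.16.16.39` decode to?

lobby

t is letter #20 and maps to 34: an offset of 14. The number is (letter's place in the alphabet, a=1) + 14.
Undoing it on 26.29.16.16.39: 26→(26−14)÷1=12=l, 29→(29−14)÷1=15=o, 16→(16−14)÷1=2=b, 16→(16−14)÷1=2=b, 39→(39−14)÷1=25=y.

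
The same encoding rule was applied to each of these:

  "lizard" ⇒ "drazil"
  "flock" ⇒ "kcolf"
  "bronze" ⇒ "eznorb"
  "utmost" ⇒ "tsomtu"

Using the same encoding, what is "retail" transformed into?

The output letters match the input read backwards: lizard reversed is drazil. The word is simply reversed.
For retail: reverse → liater.

liater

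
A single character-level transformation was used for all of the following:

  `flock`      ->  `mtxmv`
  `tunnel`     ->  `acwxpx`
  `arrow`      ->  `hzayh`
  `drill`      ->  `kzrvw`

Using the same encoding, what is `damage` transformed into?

kivkrq

In flock: f→m is +7, l→t is +8, o→x is +9, c→m is +10 — the shift increases by 1 each position. Each letter shifts forward by (position + 7), i.e. 7, 8, 9, … — the shift grows by one for each successive letter.
Applying it to damage: d+7=k, a+8=i, m+9=v, a+10=k, g+11=r, e+12=q.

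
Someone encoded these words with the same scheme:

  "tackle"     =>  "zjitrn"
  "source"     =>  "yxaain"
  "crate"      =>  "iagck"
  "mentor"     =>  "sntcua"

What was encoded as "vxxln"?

Shifts by position in tackle: pos 0: t→z (+6), pos 1: a→j (+9), pos 2: c→i (+6), pos 3: k→t (+9) — repeating every 2. A repeating key of period 2 is used — shifts +6, +9 over and over.
Reversing it on vxxln: v−6=p, x−9=o, x−6=r, l−9=c, n−6=h.

porch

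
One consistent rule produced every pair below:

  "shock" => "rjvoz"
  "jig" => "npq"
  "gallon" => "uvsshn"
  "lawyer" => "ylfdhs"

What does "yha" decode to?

tar

The word is reversed, then every letter is shifted forward by 7.
Decoding yha: shift back: y−7=r, h−7=a, a−7=t → rat; then reverse → tar.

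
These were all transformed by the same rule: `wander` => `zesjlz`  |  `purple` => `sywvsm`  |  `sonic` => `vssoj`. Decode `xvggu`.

In wander: w→z is +3, a→e is +4, n→s is +5, d→j is +6 — the shift increases by 1 each position. Letter i (0-indexed) is shifted by i+3, so successive shifts are 3, 4, 5, ….
Undoing it on xvggu: x−3=u, v−4=r, g−5=b, g−6=a, u−7=n.

urban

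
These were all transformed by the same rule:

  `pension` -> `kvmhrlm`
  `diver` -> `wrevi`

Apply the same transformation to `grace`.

Each pair mirrors across the alphabet (p↔k, e↔v, n↔m): positions sum to 25. Each letter is replaced by its mirror in the alphabet: a↔z, b↔y, c↔x, and so on (the Atbash cipher).
For grace: g↔t, r↔i, a↔z, c↔x, e↔v.

tizxv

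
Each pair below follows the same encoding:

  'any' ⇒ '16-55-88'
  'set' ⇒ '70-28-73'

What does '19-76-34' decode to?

bug

a(#1)→16 and n(#14)→55: differences scale by 3, so n = 3·pos + 13. With a=1..z=26, the number is 3·pos + 13.
Undoing it on 19-76-34: 19→(19−13)÷3=2=b, 76→(76−13)÷3=21=u, 34→(34−13)÷3=7=g.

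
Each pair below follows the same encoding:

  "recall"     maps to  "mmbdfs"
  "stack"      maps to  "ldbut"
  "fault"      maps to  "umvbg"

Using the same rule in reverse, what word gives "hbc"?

The word is reversed, then every letter is shifted forward by 1.
Reversing it on hbc: shift back: h−1=g, b−1=a, c−1=b → gab; then reverse → bag.

bag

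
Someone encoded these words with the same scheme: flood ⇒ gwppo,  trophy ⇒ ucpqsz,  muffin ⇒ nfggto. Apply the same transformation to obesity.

Shifts by position in flood: pos 0: f→g (+1), pos 1: l→w (+11), pos 2: o→p (+1), pos 3: o→p (+1), pos 4: d→o (+11) — repeating every 3. It's a Vigenère-style cipher with numeric key [1,11,1]: position i shifts by key[i mod 3].
For obesity: o+1=p, b+11=m, e+1=f, s+1=t, i+11=t, t+1=u, y+1=z.

pmfttuz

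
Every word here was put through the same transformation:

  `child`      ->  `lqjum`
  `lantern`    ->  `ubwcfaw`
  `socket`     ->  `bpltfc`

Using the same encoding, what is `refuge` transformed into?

The shift depends on letter class: consonant c→l is +9, but vowel i→j is +1. The rule splits by letter class: vowels +1, consonants +9.
Applying it to refuge: r(cons)+9=a, e(vowel)+1=f, f(cons)+9=o, u(vowel)+1=v, g(cons)+9=p, e(vowel)+1=f.

afovpf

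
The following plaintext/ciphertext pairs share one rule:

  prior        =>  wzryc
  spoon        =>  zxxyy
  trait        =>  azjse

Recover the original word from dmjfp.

weave

Letter i (0-indexed) is shifted by i+7, so successive shifts are 7, 8, 9, ….
Decoding dmjfp: d−7=w, m−8=e, j−9=a, f−10=v, p−11=e.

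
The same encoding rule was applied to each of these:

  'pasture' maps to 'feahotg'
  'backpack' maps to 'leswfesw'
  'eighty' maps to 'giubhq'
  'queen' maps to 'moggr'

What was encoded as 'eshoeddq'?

p(15)→f(5) and a(0)→e(4) fit y≡7x+4 (mod 26); the inverse of 7 mod 26 is 15. This is an affine cipher: with a=0,…,z=25, each position x becomes (7x+4) mod 26.
Reversing it on eshoeddq: e(4)→15·(4−4)≡0=a; s(18)→15·(18−4)≡2=c; h(7)→15·(7−4)≡19=t; o(14)→15·(14−4)≡20=u; e(4)→15·(4−4)≡0=a; d(3)→15·(3−4)≡11=l; d(3)→15·(3−4)≡11=l; q(16)→15·(16−4)≡24=y (all mod 26).

actually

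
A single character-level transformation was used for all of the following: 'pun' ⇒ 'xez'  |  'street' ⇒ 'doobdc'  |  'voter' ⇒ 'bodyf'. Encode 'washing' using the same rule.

qxsrckg

The output letters match the input read backwards, each shifted +10: pun reversed is nup. The word is reversed, then every letter is shifted forward by 10.
On washing: reverse → gnihsaw; then shift: g+10=q, n+10=x, i+10=s, h+10=r, s+10=c, a+10=k, w+10=g.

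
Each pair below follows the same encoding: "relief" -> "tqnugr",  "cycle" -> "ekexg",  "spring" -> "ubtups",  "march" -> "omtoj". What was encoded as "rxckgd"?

player

A repeating key of period 2 is used — shifts +2, +12 over and over.
Undoing it on rxckgd: r−2=p, x−12=l, c−2=a, k−12=y, g−2=e, d−12=r.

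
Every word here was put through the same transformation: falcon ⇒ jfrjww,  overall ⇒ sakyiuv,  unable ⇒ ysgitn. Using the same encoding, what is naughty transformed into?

The shift increases by 1 at each position, starting from +4: 4, 5, 6, ….
For naughty: n+4=r, a+5=f, u+6=a, g+7=n, h+8=p, t+9=c, y+10=i.

rfanpci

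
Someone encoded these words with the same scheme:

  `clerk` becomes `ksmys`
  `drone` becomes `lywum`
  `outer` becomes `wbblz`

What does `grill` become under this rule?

oyqst

Shifts by position in clerk: pos 0: c→k (+8), pos 1: l→s (+7), pos 2: e→m (+8), pos 3: r→y (+7) — repeating every 2. It's a Vigenère-style cipher with numeric key [8,7]: position i shifts by key[i mod 2].
For grill: g+8=o, r+7=y, i+8=q, l+7=s, l+8=t.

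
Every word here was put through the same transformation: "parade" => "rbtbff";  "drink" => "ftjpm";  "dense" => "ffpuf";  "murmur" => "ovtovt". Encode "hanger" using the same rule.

The shift depends on letter class: consonant p→r is +2, but vowel a→b is +1. The rule splits by letter class: vowels +1, consonants +2.
On hanger: h(cons)+2=j, a(vowel)+1=b, n(cons)+2=p, g(cons)+2=i, e(vowel)+1=f, r(cons)+2=t.

jbpift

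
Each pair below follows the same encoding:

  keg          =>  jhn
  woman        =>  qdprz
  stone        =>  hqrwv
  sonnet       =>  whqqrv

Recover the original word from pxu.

The output letters match the input read backwards, each shifted +3: keg reversed is gek. Two steps: reverse the string, then apply a Caesar shift of +3.
Decoding pxu: shift back: p−3=m, x−3=u, u−3=r → mur; then reverse → rum.

rum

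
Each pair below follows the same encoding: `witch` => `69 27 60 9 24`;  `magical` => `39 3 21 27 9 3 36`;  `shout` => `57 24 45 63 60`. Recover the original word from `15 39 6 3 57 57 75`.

w(#23)→69 and i(#9)→27: differences scale by 3, so n = 3·pos + 0. The formula is n = 3×(alphabet index, a=1).
Undoing it on 15 39 6 3 57 57 75: 15→(15−0)÷3=5=e, 39→(39−0)÷3=13=m, 6→(6−0)÷3=2=b, 3→(3−0)÷3=1=a, 57→(57−0)÷3=19=s, 57→(57−0)÷3=19=s, 75→(75−0)÷3=25=y.

embassy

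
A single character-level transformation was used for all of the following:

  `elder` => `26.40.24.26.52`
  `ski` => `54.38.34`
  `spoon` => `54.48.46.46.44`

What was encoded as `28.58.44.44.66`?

funny

With a=1..z=26, the number is 2·pos + 16.
Reversing it on 28.58.44.44.66: 28→(28−16)÷2=6=f, 58→(58−16)÷2=21=u, 44→(44−16)÷2=14=n, 44→(44−16)÷2=14=n, 66→(66−16)÷2=25=y.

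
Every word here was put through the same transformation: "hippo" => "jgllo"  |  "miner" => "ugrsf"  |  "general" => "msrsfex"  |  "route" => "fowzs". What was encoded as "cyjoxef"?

This is an affine cipher: with a=0,…,z=25, each position x becomes (23x+4) mod 26.
Undoing it on cyjoxef: c(2)→17·(2−4)≡18=s; y(24)→17·(24−4)≡2=c; j(9)→17·(9−4)≡7=h; o(14)→17·(14−4)≡14=o; x(23)→17·(23−4)≡11=l; e(4)→17·(4−4)≡0=a; f(5)→17·(5−4)≡17=r (all mod 26).

scholar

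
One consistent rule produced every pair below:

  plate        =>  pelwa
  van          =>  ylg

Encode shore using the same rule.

The output letters match the input read backwards, each shifted +11: plate reversed is etalp. Read the word backwards and shift each letter +11.
For shore: reverse → erohs; then shift: e+11=p, r+11=c, o+11=z, h+11=s, s+11=d.

pczsd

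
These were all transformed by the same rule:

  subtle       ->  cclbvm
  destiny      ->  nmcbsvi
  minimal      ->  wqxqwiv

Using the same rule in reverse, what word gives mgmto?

Shifts by position in subtle: pos 0: s→c (+10), pos 1: u→c (+8), pos 2: b→l (+10), pos 3: t→b (+8) — repeating every 2. The shifts repeat in a cycle of length 2: positions 0,1,… shift by +10, +8, then the pattern repeats.
Reversing it on mgmto: m−10=c, g−8=y, m−10=c, t−8=l, o−10=e.

cycle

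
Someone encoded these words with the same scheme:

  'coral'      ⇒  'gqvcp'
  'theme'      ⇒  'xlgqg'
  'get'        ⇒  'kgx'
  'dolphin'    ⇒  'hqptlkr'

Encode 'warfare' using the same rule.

The shift depends on letter class: consonant c→g is +4, but vowel o→q is +2. Two shifts are in play — +2 for a/e/i/o/u, +4 for every other letter.
On warfare: w(cons)+4=a, a(vowel)+2=c, r(cons)+4=v, f(cons)+4=j, a(vowel)+2=c, r(cons)+4=v, e(vowel)+2=g.

acvjcvg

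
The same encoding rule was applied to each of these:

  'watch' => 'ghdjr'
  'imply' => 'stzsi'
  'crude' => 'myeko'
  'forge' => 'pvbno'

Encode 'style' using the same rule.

It's a Vigenère-style cipher with numeric key [10,7]: position i shifts by key[i mod 2].
Applying it to style: s+10=c, t+7=a, y+10=i, l+7=s, e+10=o.

caiso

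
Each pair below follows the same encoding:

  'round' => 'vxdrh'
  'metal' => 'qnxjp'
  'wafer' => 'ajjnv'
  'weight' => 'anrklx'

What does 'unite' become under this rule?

drrxn

The shift depends on letter class: consonant r→v is +4, but vowel o→x is +9. The rule splits by letter class: vowels +9, consonants +4.
On unite: u(vowel)+9=d, n(cons)+4=r, i(vowel)+9=r, t(cons)+4=x, e(vowel)+9=n.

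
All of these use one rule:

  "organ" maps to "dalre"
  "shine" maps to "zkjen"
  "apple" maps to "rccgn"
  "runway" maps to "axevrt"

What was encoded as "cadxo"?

proud

o(14)→d(3) and r(17)→a(0) fit y≡25x+17 (mod 26); the inverse of 25 mod 26 is 25. Treating letters as 0–25, the rule is x ↦ 25x + 17 (mod 26).
Reversing it on cadxo: c(2)→25·(2−17)≡15=p; a(0)→25·(0−17)≡17=r; d(3)→25·(3−17)≡14=o; x(23)→25·(23−17)≡20=u; o(14)→25·(14−17)≡3=d (all mod 26).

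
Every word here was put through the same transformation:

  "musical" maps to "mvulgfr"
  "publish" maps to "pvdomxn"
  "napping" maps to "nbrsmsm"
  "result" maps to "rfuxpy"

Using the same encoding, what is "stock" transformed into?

suqfo

In musical: m→m is +0, u→v is +1, s→u is +2, i→l is +3 — the shift increases by 1 each position. Each letter shifts forward by its position index (0, 1, 2, …) — the shift grows by one for each successive letter.
On stock: s+0=s, t+1=u, o+2=q, c+3=f, k+4=o.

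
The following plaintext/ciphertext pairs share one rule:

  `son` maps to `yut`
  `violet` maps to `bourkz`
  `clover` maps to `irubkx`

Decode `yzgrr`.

Every letter moves 6 places later in the alphabet, wrapping around z→a.
Undoing it on yzgrr: y−6=s, z−6=t, g−6=a, r−6=l, r−6=l.

stall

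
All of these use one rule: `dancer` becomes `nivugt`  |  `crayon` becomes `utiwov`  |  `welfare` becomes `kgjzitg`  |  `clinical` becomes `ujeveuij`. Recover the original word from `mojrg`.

solve

d(3)→n(13) and a(0)→i(8) fit y≡19x+8 (mod 26); the inverse of 19 mod 26 is 11. Treating letters as 0–25, the rule is x ↦ 19x + 8 (mod 26).
Decoding mojrg: m(12)→11·(12−8)≡18=s; o(14)→11·(14−8)≡14=o; j(9)→11·(9−8)≡11=l; r(17)→11·(17−8)≡21=v; g(6)→11·(6−8)≡4=e (all mod 26).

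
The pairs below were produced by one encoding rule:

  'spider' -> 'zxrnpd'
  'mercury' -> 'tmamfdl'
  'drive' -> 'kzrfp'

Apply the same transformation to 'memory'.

Each letter shifts forward by (position + 7), i.e. 7, 8, 9, … — the shift grows by one for each successive letter.
For memory: m+7=t, e+8=m, m+9=v, o+10=y, r+11=c, y+12=k.

tmvyck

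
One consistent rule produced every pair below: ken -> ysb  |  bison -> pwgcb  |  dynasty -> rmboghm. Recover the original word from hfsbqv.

Compare letters: k→y is +14, e→s is +14, n→b is +14 — a constant shift. It's a constant shift of +14 (ROT14).
Reversing it on hfsbqv: h−14=t, f−14=r, s−14=e, b−14=n, q−14=c, v−14=h.

trench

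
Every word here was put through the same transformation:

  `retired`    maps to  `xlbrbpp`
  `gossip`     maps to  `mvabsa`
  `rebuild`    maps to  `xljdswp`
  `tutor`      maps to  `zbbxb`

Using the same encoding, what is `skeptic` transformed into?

yrmydto

Letter i (0-indexed) is shifted by i+6, so successive shifts are 6, 7, 8, ….
On skeptic: s+6=y, k+7=r, e+8=m, p+9=y, t+10=d, i+11=t, c+12=o.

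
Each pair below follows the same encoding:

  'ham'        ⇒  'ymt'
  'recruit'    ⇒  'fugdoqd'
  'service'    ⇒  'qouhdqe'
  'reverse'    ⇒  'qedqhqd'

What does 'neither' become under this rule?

dqtfuqz

The output letters match the input read backwards, each shifted +12: ham reversed is mah. The word is reversed, then every letter is shifted forward by 12.
For neither: reverse → rehtien; then shift: r+12=d, e+12=q, h+12=t, t+12=f, i+12=u, e+12=q, n+12=z.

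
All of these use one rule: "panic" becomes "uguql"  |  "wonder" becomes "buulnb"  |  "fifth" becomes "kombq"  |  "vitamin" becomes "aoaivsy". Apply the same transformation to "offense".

tlmmwcp

The shift increases by 1 at each position, starting from +5: 5, 6, 7, ….
Applying it to offense: o+5=t, f+6=l, f+7=m, e+8=m, n+9=w, s+10=c, e+11=p.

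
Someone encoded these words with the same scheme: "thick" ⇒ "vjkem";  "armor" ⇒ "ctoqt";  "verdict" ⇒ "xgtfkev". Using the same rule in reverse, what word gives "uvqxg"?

stove

Compare letters: t→v is +2, h→j is +2, i→k is +2 — a constant shift. Each letter is shifted forward by 2 in the alphabet (a Caesar shift of +2).
Decoding uvqxg: u−2=s, v−2=t, q−2=o, x−2=v, g−2=e.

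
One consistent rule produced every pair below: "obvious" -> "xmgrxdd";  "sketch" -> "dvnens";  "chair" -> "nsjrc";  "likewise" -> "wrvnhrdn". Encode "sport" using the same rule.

daxce

Two shifts are in play — +9 for a/e/i/o/u, +11 for every other letter.
Applying it to sport: s(cons)+11=d, p(cons)+11=a, o(vowel)+9=x, r(cons)+11=c, t(cons)+11=e.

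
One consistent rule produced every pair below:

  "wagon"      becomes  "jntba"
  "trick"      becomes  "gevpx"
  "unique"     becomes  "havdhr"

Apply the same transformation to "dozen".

qbmra

Compare letters: w→j is +13, a→n is +13, g→t is +13 — a constant shift. Every letter moves 13 places later in the alphabet, wrapping around z→a.
For dozen: d+13=q, o+13=b, z+13=m, e+13=r, n+13=a.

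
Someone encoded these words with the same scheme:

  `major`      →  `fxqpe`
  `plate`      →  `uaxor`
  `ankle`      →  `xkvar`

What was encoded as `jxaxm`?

salad

Each letter's alphabet position (a=0..z=25) is mapped through 5·x+23 mod 26 — an affine cipher.
Reversing it on jxaxm: j(9)→21·(9−23)≡18=s; x(23)→21·(23−23)≡0=a; a(0)→21·(0−23)≡11=l; x(23)→21·(23−23)≡0=a; m(12)→21·(12−23)≡3=d (all mod 26).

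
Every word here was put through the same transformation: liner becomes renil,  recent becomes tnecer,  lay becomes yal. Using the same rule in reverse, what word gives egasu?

usage

The output letters match the input read backwards: liner reversed is renil. The word is simply reversed.
Reversing it on egasu: then reverse → usage.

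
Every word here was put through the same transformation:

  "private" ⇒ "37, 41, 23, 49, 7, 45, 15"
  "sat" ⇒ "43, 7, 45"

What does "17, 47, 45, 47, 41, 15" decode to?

With a=1..z=26, the number is 2·pos + 5.
Reversing it on 17, 47, 45, 47, 41, 15: 17→(17−5)÷2=6=f, 47→(47−5)÷2=21=u, 45→(45−5)÷2=20=t, 47→(47−5)÷2=21=u, 41→(41−5)÷2=18=r, 15→(15−5)÷2=5=e.

future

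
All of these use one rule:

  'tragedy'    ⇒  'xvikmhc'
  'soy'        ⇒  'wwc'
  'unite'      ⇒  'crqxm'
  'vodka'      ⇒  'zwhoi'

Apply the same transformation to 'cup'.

gct

The shift depends on letter class: consonant t→x is +4, but vowel a→i is +8. Vowels shift forward by 8 and consonants shift forward by 4.
Applying it to cup: c(cons)+4=g, u(vowel)+8=c, p(cons)+4=t.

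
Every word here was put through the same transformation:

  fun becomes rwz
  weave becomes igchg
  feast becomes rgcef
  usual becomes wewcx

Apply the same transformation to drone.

pdqzg

The shift depends on letter class: consonant f→r is +12, but vowel u→w is +2. The rule splits by letter class: vowels +2, consonants +12.
Applying it to drone: d(cons)+12=p, r(cons)+12=d, o(vowel)+2=q, n(cons)+12=z, e(vowel)+2=g.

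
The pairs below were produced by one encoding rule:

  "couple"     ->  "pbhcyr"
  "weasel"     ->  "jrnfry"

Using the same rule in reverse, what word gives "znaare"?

manner

Compare letters: c→p is +13, o→b is +13, u→h is +13 — a constant shift. This is a Caesar cipher with shift 13.
Undoing it on znaare: z−13=m, n−13=a, a−13=n, a−13=n, r−13=e, e−13=r.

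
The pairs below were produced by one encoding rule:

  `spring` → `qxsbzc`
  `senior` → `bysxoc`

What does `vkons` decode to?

ideal

The output letters match the input read backwards, each shifted +10: spring reversed is gnirps. Read the word backwards and shift each letter +10.
Reversing it on vkons: shift back: v−10=l, k−10=a, o−10=e, n−10=d, s−10=i → laedi; then reverse → ideal.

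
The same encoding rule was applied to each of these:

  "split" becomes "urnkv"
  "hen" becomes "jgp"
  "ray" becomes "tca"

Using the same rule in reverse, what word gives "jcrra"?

Each letter is shifted forward by 2 in the alphabet (a Caesar shift of +2).
Undoing it on jcrra: j−2=h, c−2=a, r−2=p, r−2=p, a−2=y.

happy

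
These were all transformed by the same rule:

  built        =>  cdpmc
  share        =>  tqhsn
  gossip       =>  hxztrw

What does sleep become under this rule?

tulfy

Shifts by position in built: pos 0: b→c (+1), pos 1: u→d (+9), pos 2: i→p (+7), pos 3: l→m (+1), pos 4: t→c (+9) — repeating every 3. A repeating key of period 3 is used — shifts +1, +9, +7 over and over.
For sleep: s+1=t, l+9=u, e+7=l, e+1=f, p+9=y.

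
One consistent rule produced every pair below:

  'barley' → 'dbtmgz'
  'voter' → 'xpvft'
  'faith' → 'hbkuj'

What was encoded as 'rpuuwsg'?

posture

Shifts by position in barley: pos 0: b→d (+2), pos 1: a→b (+1), pos 2: r→t (+2), pos 3: l→m (+1) — repeating every 2. It's a Vigenère-style cipher with numeric key [2,1]: position i shifts by key[i mod 2].
Reversing it on rpuuwsg: r−2=p, p−1=o, u−2=s, u−1=t, w−2=u, s−1=r, g−2=e.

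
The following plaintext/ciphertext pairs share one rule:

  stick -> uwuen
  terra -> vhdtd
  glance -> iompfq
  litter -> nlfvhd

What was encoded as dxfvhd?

butter

It's a Vigenère-style cipher with numeric key [2,3,12]: position i shifts by key[i mod 3].
Undoing it on dxfvhd: d−2=b, x−3=u, f−12=t, v−2=t, h−3=e, d−12=r.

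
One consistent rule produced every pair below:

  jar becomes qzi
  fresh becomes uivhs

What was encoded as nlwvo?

Each letter is replaced by its mirror in the alphabet: a↔z, b↔y, c↔x, and so on (the Atbash cipher).
Undoing it on nlwvo: n↔m, l↔o, w↔d, v↔e, o↔l.

model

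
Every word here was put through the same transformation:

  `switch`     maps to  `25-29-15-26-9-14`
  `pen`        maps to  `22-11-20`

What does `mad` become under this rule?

s is letter #19 and maps to 25: an offset of 6. Letters become their 1-based position plus 6 (so a→7, b→8, …).
Applying it to mad: m=13→19, a=1→7, d=4→10.

19-7-10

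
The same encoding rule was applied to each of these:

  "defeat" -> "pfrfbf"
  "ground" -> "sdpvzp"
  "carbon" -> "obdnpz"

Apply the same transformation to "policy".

The shift depends on letter class: consonant d→p is +12, but vowel e→f is +1. Two shifts are in play — +1 for a/e/i/o/u, +12 for every other letter.
For policy: p(cons)+12=b, o(vowel)+1=p, l(cons)+12=x, i(vowel)+1=j, c(cons)+12=o, y(cons)+12=k.

bpxjok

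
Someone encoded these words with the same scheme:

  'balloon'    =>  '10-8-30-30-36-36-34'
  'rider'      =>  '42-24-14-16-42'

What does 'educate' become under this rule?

b(#2)→10 and a(#1)→8: differences scale by 2, so n = 2·pos + 6. Each letter becomes 2×(its alphabet position, a=1..z=26) + 6.
On educate: e=5→16, d=4→14, u=21→48, c=3→12, a=1→8, t=20→46, e=5→16.

16-14-48-12-8-46-16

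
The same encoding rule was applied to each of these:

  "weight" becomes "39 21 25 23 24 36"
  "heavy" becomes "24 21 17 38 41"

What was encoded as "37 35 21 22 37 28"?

useful

w is letter #23 and maps to 39: an offset of 16. Each letter is replaced by its alphabet position (a=1..z=26) + 16.
Decoding 37 35 21 22 37 28: 37→(37−16)÷1=21=u, 35→(35−16)÷1=19=s, 21→(21−16)÷1=5=e, 22→(22−16)÷1=6=f, 37→(37−16)÷1=21=u, 28→(28−16)÷1=12=l.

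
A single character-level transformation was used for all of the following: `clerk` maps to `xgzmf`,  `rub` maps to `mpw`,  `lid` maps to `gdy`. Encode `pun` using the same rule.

kpi

Compare letters: c→x is +21, l→g is +21, e→z is +21 — a constant shift. Each letter is shifted forward by 21 in the alphabet (a Caesar shift of +21).
Applying it to pun: p+21=k, u+21=p, n+21=i.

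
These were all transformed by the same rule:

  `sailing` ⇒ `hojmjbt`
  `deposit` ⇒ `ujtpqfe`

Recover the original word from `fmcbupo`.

Two steps: reverse the string, then apply a Caesar shift of +1.
Decoding fmcbupo: shift back: f−1=e, m−1=l, c−1=b, b−1=a, u−1=t, p−1=o, o−1=n → elbaton; then reverse → notable.

notable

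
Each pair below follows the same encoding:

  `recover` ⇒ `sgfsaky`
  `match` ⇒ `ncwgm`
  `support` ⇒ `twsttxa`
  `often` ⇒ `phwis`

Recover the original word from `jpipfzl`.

In recover: r→s is +1, e→g is +2, c→f is +3, o→s is +4 — the shift increases by 1 each position. Each letter shifts forward by (position + 1), i.e. 1, 2, 3, … — the shift grows by one for each successive letter.
Undoing it on jpipfzl: j−1=i, p−2=n, i−3=f, p−4=l, f−5=a, z−6=t, l−7=e.

inflate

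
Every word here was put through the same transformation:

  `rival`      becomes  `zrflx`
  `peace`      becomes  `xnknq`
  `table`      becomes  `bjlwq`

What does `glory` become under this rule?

ouyck

Each letter shifts forward by (position + 8), i.e. 8, 9, 10, … — the shift grows by one for each successive letter.
Applying it to glory: g+8=o, l+9=u, o+10=y, r+11=c, y+12=k.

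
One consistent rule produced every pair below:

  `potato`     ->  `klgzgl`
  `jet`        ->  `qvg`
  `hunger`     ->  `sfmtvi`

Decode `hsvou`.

shelf

Each pair mirrors across the alphabet (p↔k, o↔l, t↔g): positions sum to 25. This is the alphabet-reversal cipher (Atbash): a becomes z, b becomes y, etc.
Reversing it on hsvou: h↔s, s↔h, v↔e, o↔l, u↔f.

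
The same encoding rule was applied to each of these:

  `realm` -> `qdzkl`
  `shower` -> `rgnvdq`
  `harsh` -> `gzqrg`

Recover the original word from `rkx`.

Compare letters: r→q is +25, e→d is +25, a→z is +25 — a constant shift. Each letter is shifted forward by 25 in the alphabet (a Caesar shift of +25).
Reversing it on rkx: r−25=s, k−25=l, x−25=y.

sly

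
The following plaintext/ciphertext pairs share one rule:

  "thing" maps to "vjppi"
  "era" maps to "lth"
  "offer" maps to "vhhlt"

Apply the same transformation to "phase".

rjhul

The shift depends on letter class: consonant t→v is +2, but vowel i→p is +7. The rule splits by letter class: vowels +7, consonants +2.
On phase: p(cons)+2=r, h(cons)+2=j, a(vowel)+7=h, s(cons)+2=u, e(vowel)+7=l.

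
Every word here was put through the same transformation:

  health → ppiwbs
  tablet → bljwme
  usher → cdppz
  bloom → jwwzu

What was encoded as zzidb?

Shifts by position in health: pos 0: h→p (+8), pos 1: e→p (+11), pos 2: a→i (+8), pos 3: l→w (+11) — repeating every 2. The shifts repeat in a cycle of length 2: positions 0,1,… shift by +8, +11, then the pattern repeats.
Decoding zzidb: z−8=r, z−11=o, i−8=a, d−11=s, b−8=t.

roast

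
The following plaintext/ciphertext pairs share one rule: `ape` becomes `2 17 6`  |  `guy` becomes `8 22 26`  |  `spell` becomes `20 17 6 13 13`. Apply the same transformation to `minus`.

14 10 15 22 20

a is letter #1 and maps to 2: an offset of 1. Each letter is replaced by its alphabet position (a=1..z=26) + 1.
For minus: m=13→14, i=9→10, n=14→15, u=21→22, s=19→20.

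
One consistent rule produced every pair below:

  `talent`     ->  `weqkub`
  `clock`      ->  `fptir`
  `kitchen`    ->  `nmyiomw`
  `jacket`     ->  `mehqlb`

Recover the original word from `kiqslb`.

helmet

Each letter shifts forward by (position + 3), i.e. 3, 4, 5, … — the shift grows by one for each successive letter.
Reversing it on kiqslb: k−3=h, i−4=e, q−5=l, s−6=m, l−7=e, b−8=t.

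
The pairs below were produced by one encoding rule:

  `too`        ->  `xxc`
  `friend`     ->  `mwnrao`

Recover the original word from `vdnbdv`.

museum

The output letters match the input read backwards, each shifted +9: too reversed is oot. The word is reversed, then every letter is shifted forward by 9.
Decoding vdnbdv: shift back: v−9=m, d−9=u, n−9=e, b−9=s, d−9=u, v−9=m → muesum; then reverse → museum.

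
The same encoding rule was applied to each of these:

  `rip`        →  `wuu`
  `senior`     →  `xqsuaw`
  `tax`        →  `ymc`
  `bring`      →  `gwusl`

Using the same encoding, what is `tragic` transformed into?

ywmluh

The shift depends on letter class: consonant r→w is +5, but vowel i→u is +12. Vowels shift forward by 12 and consonants shift forward by 5.
On tragic: t(cons)+5=y, r(cons)+5=w, a(vowel)+12=m, g(cons)+5=l, i(vowel)+12=u, c(cons)+5=h.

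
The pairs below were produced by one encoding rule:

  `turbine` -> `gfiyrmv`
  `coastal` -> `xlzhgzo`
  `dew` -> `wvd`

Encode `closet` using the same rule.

xolhvg

Each pair mirrors across the alphabet (t↔g, u↔f, r↔i): positions sum to 25. Letters are reflected about the middle of the alphabet (position → 25−position): Atbash.
On closet: c↔x, l↔o, o↔l, s↔h, e↔v, t↔g.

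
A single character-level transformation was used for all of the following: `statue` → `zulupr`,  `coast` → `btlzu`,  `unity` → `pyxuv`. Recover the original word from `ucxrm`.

thief

s(18)→z(25) and t(19)→u(20) fit y≡21x+11 (mod 26); the inverse of 21 mod 26 is 5. This is an affine cipher: with a=0,…,z=25, each position x becomes (21x+11) mod 26.
Decoding ucxrm: u(20)→5·(20−11)≡19=t; c(2)→5·(2−11)≡7=h; x(23)→5·(23−11)≡8=i; r(17)→5·(17−11)≡4=e; m(12)→5·(12−11)≡5=f (all mod 26).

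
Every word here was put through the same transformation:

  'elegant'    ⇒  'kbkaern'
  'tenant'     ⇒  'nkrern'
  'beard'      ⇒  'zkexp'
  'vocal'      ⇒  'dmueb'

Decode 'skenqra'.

seating

e(4)→k(10) and l(11)→b(1) fit y≡21x+4 (mod 26); the inverse of 21 mod 26 is 5. Treating letters as 0–25, the rule is x ↦ 21x + 4 (mod 26).
Undoing it on skenqra: s(18)→5·(18−4)≡18=s; k(10)→5·(10−4)≡4=e; e(4)→5·(4−4)≡0=a; n(13)→5·(13−4)≡19=t; q(16)→5·(16−4)≡8=i; r(17)→5·(17−4)≡13=n; a(0)→5·(0−4)≡6=g (all mod 26).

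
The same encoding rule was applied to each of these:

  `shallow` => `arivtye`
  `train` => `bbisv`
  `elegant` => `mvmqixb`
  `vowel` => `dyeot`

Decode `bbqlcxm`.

A repeating key of period 2 is used — shifts +8, +10 over and over.
Undoing it on bbqlcxm: b−8=t, b−10=r, q−8=i, l−10=b, c−8=u, x−10=n, m−8=e.

tribune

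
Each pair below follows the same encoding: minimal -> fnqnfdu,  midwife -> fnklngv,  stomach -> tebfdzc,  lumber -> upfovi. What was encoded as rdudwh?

m(12)→f(5) and i(8)→n(13) fit y≡11x+3 (mod 26); the inverse of 11 mod 26 is 19. Treating letters as 0–25, the rule is x ↦ 11x + 3 (mod 26).
Reversing it on rdudwh: r(17)→19·(17−3)≡6=g; d(3)→19·(3−3)≡0=a; u(20)→19·(20−3)≡11=l; d(3)→19·(3−3)≡0=a; w(22)→19·(22−3)≡23=x; h(7)→19·(7−3)≡24=y (all mod 26).

galaxy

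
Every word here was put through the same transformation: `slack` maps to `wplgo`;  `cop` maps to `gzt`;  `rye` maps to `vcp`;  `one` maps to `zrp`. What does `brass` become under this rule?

The shift depends on letter class: consonant s→w is +4, but vowel a→l is +11. Vowels shift forward by 11 and consonants shift forward by 4.
For brass: b(cons)+4=f, r(cons)+4=v, a(vowel)+11=l, s(cons)+4=w, s(cons)+4=w.

fvlww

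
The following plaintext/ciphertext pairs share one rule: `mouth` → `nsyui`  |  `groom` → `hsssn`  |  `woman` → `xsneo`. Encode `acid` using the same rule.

The shift depends on letter class: consonant m→n is +1, but vowel o→s is +4. Vowels shift forward by 4 and consonants shift forward by 1.
For acid: a(vowel)+4=e, c(cons)+1=d, i(vowel)+4=m, d(cons)+1=e.

edme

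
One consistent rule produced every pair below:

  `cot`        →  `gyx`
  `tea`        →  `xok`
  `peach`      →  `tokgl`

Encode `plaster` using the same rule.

The shift depends on letter class: consonant c→g is +4, but vowel o→y is +10. Two shifts are in play — +10 for a/e/i/o/u, +4 for every other letter.
On plaster: p(cons)+4=t, l(cons)+4=p, a(vowel)+10=k, s(cons)+4=w, t(cons)+4=x, e(vowel)+10=o, r(cons)+4=v.

tpkwxov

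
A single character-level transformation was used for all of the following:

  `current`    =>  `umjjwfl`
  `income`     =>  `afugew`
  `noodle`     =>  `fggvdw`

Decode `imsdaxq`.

Compare letters: c→u is +18, u→m is +18, r→j is +18 — a constant shift. Every letter moves 18 places later in the alphabet, wrapping around z→a.
Reversing it on imsdaxq: i−18=q, m−18=u, s−18=a, d−18=l, a−18=i, x−18=f, q−18=y.

qualify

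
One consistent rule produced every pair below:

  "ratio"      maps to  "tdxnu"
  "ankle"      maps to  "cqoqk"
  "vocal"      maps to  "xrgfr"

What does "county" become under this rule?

eryszf

Letter i (0-indexed) is shifted by i+2, so successive shifts are 2, 3, 4, ….
On county: c+2=e, o+3=r, u+4=y, n+5=s, t+6=z, y+7=f.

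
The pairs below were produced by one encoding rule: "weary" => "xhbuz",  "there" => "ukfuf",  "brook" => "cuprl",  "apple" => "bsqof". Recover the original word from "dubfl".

Shifts by position in weary: pos 0: w→x (+1), pos 1: e→h (+3), pos 2: a→b (+1), pos 3: r→u (+3) — repeating every 2. It's a Vigenère-style cipher with numeric key [1,3]: position i shifts by key[i mod 2].
Decoding dubfl: d−1=c, u−3=r, b−1=a, f−3=c, l−1=k.

crack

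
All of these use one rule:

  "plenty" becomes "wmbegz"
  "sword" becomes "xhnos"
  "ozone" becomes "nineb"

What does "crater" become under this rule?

Each letter's alphabet position (a=0..z=25) is mapped through 9·x+17 mod 26 — an affine cipher.
Applying it to crater: c(2)→9·2+17≡9=j; r(17)→9·17+17≡14=o; a(0)→9·0+17≡17=r; t(19)→9·19+17≡6=g; e(4)→9·4+17≡1=b; r(17)→9·17+17≡14=o (all mod 26).

jorgbo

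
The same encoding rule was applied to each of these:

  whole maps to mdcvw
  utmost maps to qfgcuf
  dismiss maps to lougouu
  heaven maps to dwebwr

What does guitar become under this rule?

Treating letters as 0–25, the rule is x ↦ 11x + 4 (mod 26).
For guitar: g(6)→11·6+4≡18=s; u(20)→11·20+4≡16=q; i(8)→11·8+4≡14=o; t(19)→11·19+4≡5=f; a(0)→11·0+4≡4=e; r(17)→11·17+4≡9=j (all mod 26).

sqofej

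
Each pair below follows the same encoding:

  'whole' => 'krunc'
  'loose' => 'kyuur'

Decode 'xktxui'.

corner

The output letters match the input read backwards, each shifted +6: whole reversed is elohw. Read the word backwards and shift each letter +6.
Reversing it on xktxui: shift back: x−6=r, k−6=e, t−6=n, x−6=r, u−6=o, i−6=c → renroc; then reverse → corner.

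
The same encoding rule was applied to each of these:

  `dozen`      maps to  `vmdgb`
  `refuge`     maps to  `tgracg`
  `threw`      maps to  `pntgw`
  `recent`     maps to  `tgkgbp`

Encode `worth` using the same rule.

wmtpn

d(3)→v(21) and o(14)→m(12) fit y≡11x+14 (mod 26); the inverse of 11 mod 26 is 19. Treating letters as 0–25, the rule is x ↦ 11x + 14 (mod 26).
For worth: w(22)→11·22+14≡22=w; o(14)→11·14+14≡12=m; r(17)→11·17+14≡19=t; t(19)→11·19+14≡15=p; h(7)→11·7+14≡13=n (all mod 26).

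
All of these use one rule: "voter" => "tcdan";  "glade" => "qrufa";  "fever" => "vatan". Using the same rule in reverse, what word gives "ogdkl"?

witch

v(21)→t(19) and o(14)→c(2) fit y≡21x+20 (mod 26); the inverse of 21 mod 26 is 5. Treating letters as 0–25, the rule is x ↦ 21x + 20 (mod 26).
Undoing it on ogdkl: o(14)→5·(14−20)≡22=w; g(6)→5·(6−20)≡8=i; d(3)→5·(3−20)≡19=t; k(10)→5·(10−20)≡2=c; l(11)→5·(11−20)≡7=h (all mod 26).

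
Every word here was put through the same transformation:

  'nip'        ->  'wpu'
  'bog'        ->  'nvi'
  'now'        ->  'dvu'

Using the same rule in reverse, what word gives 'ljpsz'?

Two steps: reverse the string, then apply a Caesar shift of +7.
Reversing it on ljpsz: shift back: l−7=e, j−7=c, p−7=i, s−7=l, z−7=s → ecils; then reverse → slice.

slice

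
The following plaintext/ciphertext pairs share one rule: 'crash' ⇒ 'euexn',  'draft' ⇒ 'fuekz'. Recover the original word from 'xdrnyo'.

vanish

In crash: c→e is +2, r→u is +3, a→e is +4, s→x is +5 — the shift increases by 1 each position. The shift increases by 1 at each position, starting from +2: 2, 3, 4, ….
Undoing it on xdrnyo: x−2=v, d−3=a, r−4=n, n−5=i, y−6=s, o−7=h.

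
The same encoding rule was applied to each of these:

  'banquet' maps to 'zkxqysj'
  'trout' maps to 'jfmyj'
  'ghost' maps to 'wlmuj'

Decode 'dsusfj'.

b(1)→z(25) and a(0)→k(10) fit y≡15x+10 (mod 26); the inverse of 15 mod 26 is 7. Each letter's alphabet position (a=0..z=25) is mapped through 15·x+10 mod 26 — an affine cipher.
Decoding dsusfj: d(3)→7·(3−10)≡3=d; s(18)→7·(18−10)≡4=e; u(20)→7·(20−10)≡18=s; s(18)→7·(18−10)≡4=e; f(5)→7·(5−10)≡17=r; j(9)→7·(9−10)≡19=t (all mod 26).

desert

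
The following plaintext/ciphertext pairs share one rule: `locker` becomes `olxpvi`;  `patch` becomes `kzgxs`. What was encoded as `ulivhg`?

forest

Each pair mirrors across the alphabet (l↔o, o↔l, c↔x): positions sum to 25. Each letter is replaced by its mirror in the alphabet: a↔z, b↔y, c↔x, and so on (the Atbash cipher).
Decoding ulivhg: u↔f, l↔o, i↔r, v↔e, h↔s, g↔t.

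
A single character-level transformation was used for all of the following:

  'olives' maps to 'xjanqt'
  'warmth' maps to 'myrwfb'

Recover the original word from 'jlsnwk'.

fringe

The output letters match the input read backwards, each shifted +5: olives reversed is sevilo. Read the word backwards and shift each letter +5.
Reversing it on jlsnwk: shift back: j−5=e, l−5=g, s−5=n, n−5=i, w−5=r, k−5=f → egnirf; then reverse → fringe.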